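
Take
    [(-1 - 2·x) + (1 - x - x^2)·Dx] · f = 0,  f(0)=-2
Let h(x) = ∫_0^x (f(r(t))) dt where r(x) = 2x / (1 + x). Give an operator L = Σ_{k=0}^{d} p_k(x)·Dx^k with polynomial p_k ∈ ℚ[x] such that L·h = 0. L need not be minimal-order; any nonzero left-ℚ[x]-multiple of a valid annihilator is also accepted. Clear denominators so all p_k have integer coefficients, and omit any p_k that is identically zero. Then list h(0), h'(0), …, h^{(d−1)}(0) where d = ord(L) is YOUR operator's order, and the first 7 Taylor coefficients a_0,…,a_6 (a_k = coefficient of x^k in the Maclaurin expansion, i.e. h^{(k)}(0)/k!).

L = (2 + 10·x)·Dx + (-1 - x + 5·x^2 + 5·x^3)·Dx^2  (order 2).
h: a_k = 0, -2, -2, -4, -5, -12, -50/3, …
ICs: h(0) = 0, h′(0) = -2.

f: a_k = -2, -2, -4, -6, -10, -16, -26, …
Change of var in L_f (x↦r) gives L₀.
∫: right-multiply L₀ by Dx.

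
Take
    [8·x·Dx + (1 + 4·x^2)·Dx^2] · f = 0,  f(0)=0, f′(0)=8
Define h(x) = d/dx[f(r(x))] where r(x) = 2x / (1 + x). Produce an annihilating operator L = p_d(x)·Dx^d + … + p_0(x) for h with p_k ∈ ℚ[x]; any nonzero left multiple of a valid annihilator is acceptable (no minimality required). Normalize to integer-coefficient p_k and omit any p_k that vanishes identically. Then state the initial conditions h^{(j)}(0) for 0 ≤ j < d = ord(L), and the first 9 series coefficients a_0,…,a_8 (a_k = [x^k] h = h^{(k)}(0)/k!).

L = (2 + 34·x) + (1 + 2·x + 17·x^2)·Dx  (order 1).
h: a_k = 16, -32, -208, 960, 1616, -19552, 11632, 309120, -815984, …
ICs: h(0) = 16.

f: a_k = 0, 8, 0, -32/3, 0, 128/5, 0, -512/7, 0, …
h₀=f(r): pull back L_f along r ⇒ L₀.
Differentiate: ansatz ord ≤ ord L₀ ⇒ L.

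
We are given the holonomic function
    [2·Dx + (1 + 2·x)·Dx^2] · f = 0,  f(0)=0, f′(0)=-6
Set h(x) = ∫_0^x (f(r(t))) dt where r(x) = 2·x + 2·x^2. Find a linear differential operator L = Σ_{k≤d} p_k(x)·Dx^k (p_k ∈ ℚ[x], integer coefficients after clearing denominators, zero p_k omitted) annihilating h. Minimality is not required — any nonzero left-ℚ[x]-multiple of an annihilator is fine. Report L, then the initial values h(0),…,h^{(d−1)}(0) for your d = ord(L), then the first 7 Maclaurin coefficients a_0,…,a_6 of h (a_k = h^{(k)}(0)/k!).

f: a_k = 0, -6, 6, -8, 12, -96/5, 32, …
f∘r: x↦r, Dx↦Dx/r' in L_f ⇒ L₀.
h=∫₀ˣh₀: take L = L₀·Dx.
L = 2·Dx^2 + (1 + 2·x)·Dx^3  (order 3).
h: a_k = 0, 0, -6, 4, -4, 24/5, -32/5, …
ICs: h(0) = 0, h′(0) = 0, h′′(0) = -12.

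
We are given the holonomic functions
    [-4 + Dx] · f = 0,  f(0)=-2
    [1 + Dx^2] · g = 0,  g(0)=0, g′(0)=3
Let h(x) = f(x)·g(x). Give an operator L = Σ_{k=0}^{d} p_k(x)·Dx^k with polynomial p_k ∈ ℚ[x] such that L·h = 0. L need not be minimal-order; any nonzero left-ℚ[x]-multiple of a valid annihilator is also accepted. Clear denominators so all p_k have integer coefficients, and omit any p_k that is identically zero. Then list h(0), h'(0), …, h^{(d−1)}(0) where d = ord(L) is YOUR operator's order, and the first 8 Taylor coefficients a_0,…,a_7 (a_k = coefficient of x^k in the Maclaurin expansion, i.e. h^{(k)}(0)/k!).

f: a_k = -2, -8, -16, -64/3, -64/3, -256/15, -512/45, -2048/315, …
g: a_k = 0, 3, 0, -1/2, 0, 1/40, 0, -1/1680, …
L₀ := L_f ⊗_s L_g (sym. prod.), ord ≤ 2.
L = 17 - 8·Dx + Dx^2  (order 2).
h: a_k = 0, -6, -24, -47, -60, -1121/20, -611/15, -20047/840, …
ICs: h(0) = 0, h′(0) = -6.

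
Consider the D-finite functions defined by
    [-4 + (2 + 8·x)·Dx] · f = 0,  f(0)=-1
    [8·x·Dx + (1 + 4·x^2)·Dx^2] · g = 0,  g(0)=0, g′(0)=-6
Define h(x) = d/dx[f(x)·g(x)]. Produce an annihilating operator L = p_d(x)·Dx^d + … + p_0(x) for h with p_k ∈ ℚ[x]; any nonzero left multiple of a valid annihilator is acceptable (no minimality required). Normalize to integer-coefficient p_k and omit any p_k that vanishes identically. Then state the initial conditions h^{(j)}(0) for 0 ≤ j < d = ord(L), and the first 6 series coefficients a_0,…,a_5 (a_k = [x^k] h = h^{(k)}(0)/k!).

L = (-4 + 160·x + 320·x^2 - 384·x^3 - 192·x^4) + (16 + 120·x + 432·x^2 + 544·x^3 - 1344·x^4 - 768·x^5)·Dx + (3 + 20·x + 24·x^2 - 16·x^3 - 16·x^4 - 384·x^5 - 256·x^6)·Dx^2  (order 2).
h: a_k = 6, 24, -60, 32, -124, 5232/5, …
ICs: h(0) = 6, h′(0) = 24.

f: a_k = -1, -2, 2, -4, 10, -28, …
g: a_k = 0, -6, 0, 8, 0, -96/5, …
Sym-product of L_f,L_g gives L₀ (≤ ord 2).
Differentiate: ansatz ord ≤ ord L₀ ⇒ L.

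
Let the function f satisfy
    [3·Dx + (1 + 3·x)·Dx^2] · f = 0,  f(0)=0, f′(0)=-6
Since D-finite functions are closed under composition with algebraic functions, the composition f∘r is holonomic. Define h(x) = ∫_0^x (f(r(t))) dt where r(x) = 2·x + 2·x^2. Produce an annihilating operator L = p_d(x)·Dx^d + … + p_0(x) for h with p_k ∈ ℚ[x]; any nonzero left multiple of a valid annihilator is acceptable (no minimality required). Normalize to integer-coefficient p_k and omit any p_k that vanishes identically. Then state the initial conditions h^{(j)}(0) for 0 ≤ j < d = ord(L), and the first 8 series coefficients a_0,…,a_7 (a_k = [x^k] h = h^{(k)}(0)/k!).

L = (4 + 12·x + 12·x^2)·Dx^2 + (1 + 8·x + 18·x^2 + 12·x^3)·Dx^3  (order 3).
h: a_k = 0, 0, -6, 8, -18, 252/5, -792/5, 3744/7, …
ICs: h(0) = 0, h′(0) = 0, h′′(0) = -12.

f: a_k = 0, -6, 9, -18, 81/2, -486/5, 243, -4374/7, …
h₀=f(r): pull back L_f along r ⇒ L₀.
∫: right-multiply L₀ by Dx.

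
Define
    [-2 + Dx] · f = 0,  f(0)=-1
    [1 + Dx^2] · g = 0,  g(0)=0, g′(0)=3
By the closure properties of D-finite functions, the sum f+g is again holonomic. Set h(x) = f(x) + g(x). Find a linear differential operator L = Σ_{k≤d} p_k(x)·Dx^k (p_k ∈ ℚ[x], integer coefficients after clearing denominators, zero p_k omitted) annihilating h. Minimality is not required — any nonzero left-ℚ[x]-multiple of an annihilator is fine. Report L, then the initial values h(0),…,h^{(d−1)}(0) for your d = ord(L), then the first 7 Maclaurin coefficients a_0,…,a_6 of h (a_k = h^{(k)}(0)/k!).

L = -2 + Dx - 2·Dx^2 + Dx^3  (order 3).
h: a_k = -1, 1, -2, -11/6, -2/3, -29/120, -4/45, …
ICs: h(0) = -1, h′(0) = 1, h′′(0) = -4.

f: a_k = -1, -2, -2, -4/3, -2/3, -4/15, -4/45, …
g: a_k = 0, 3, 0, -1/2, 0, 1/40, 0, …
Sum ⇒ L₀ = lclm(L_f,L_g) in ℚ(x)⟨Dx⟩.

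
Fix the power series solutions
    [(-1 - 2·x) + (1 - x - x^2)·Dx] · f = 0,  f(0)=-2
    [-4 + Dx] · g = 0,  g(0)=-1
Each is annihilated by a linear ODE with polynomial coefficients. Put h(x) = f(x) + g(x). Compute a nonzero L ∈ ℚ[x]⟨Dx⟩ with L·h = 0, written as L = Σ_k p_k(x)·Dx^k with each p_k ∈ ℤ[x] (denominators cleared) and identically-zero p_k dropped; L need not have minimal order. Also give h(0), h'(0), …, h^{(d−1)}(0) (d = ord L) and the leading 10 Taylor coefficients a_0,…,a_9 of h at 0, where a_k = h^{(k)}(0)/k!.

f: a_k = -2, -2, -4, -6, -10, -16, -26, -42, -68, -110, …
g: a_k = -1, -4, -8, -32/3, -32/3, -128/15, -256/45, -1024/315, -512/315, -2048/2835, …
L₀ := lclm(L_f,L_g); ord L₀ ≤ 1+1.
L = (-8·x - 72·x^2 - 32·x^3) + (-12 + 38·x + 22·x^2 - 32·x^3 - 16·x^4)·Dx + (3 - 9·x - x^2 + 10·x^3 + 4·x^4)·Dx^2  (order 2).
h: a_k = -3, -6, -12, -50/3, -62/3, -368/15, -1426/45, -14254/315, -21932/315, -313898/2835, …
ICs: h(0) = -3, h′(0) = -6.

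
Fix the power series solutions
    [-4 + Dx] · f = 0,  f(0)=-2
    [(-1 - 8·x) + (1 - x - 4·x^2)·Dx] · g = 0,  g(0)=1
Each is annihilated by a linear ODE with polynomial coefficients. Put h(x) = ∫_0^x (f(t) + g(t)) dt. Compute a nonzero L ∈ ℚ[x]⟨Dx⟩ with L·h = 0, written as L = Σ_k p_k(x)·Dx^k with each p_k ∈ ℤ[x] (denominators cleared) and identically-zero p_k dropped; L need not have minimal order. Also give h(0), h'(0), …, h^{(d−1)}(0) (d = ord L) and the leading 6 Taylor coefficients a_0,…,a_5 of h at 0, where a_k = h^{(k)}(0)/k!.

f: a_k = -2, -8, -16, -64/3, -64/3, -256/15, …
g: a_k = 1, 1, 5, 9, 29, 65, …
h₀=f+g: left-lcm gives L₀, ord ≤ 2.
∫: right-multiply L₀ by Dx.
L = (24 - 16·x + 576·x^2 + 512·x^3)·Dx + (6 - 56·x - 208·x^2 + 128·x^3 + 256·x^4)·Dx^2 + (-3 + 15·x + 16·x^2 - 64·x^3 - 64·x^4)·Dx^3  (order 3).
h: a_k = 0, -1, -7/2, -11/3, -37/12, 23/15, …
ICs: h(0) = 0, h′(0) = -1, h′′(0) = -7.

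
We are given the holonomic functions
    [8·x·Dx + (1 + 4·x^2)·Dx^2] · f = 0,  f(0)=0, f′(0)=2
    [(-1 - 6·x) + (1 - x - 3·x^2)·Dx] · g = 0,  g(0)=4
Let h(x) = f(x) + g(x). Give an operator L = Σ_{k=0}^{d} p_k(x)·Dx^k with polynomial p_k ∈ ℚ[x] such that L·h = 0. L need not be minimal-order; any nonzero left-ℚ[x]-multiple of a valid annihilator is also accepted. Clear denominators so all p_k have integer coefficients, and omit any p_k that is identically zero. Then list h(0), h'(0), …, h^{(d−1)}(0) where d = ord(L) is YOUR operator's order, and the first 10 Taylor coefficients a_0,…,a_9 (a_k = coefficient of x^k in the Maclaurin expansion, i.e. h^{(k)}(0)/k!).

L = (32 - 128·x - 1488·x^2 - 2880·x^3 - 8424·x^4 - 2592·x^6)·Dx + (-25 - 160·x - 214·x^2 - 1188·x^3 - 2628·x^4 - 6264·x^5 - 432·x^6 - 2592·x^7)·Dx^2 + (4 + 9·x + 54·x^2 - 66·x^3 - x^4 - 444·x^5 - 720·x^6 - 144·x^7 - 432·x^8)·Dx^3  (order 3).
h: a_k = 4, 6, 16, 76/3, 76, 832/5, 388, 5948/7, 2032, 42236/9, …
ICs: h(0) = 4, h′(0) = 6, h′′(0) = 32.

f: a_k = 0, 2, 0, -8/3, 0, 32/5, 0, -128/7, 0, 512/9, …
g: a_k = 4, 4, 16, 28, 76, 160, 388, 868, 2032, 4636, …
Weyl lclm of L_f,L_g ⇒ L₀ (ord ≤ 3).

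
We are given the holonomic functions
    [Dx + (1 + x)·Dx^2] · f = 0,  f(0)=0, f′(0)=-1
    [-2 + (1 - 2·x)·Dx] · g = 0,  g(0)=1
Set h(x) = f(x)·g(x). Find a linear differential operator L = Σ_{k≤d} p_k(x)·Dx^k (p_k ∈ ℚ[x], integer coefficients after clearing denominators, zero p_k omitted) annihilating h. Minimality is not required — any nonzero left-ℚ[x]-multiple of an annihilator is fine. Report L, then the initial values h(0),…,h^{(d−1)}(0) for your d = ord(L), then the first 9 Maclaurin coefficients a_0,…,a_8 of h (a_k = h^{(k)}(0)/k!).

L = 2 + (3 + 6·x)·Dx + (-1 + x + 2·x^2)·Dx^2  (order 2).
h: a_k = 0, -1, -3/2, -10/3, -77/12, -391/30, -259/10, -1818/35, -29053/280, …
ICs: h(0) = 0, h′(0) = -1.

f: a_k = 0, -1, 1/2, -1/3, 1/4, -1/5, 1/6, -1/7, 1/8, …
g: a_k = 1, 2, 4, 8, 16, 32, 64, 128, 256, …
Sym-product of L_f,L_g gives L₀ (≤ ord 2).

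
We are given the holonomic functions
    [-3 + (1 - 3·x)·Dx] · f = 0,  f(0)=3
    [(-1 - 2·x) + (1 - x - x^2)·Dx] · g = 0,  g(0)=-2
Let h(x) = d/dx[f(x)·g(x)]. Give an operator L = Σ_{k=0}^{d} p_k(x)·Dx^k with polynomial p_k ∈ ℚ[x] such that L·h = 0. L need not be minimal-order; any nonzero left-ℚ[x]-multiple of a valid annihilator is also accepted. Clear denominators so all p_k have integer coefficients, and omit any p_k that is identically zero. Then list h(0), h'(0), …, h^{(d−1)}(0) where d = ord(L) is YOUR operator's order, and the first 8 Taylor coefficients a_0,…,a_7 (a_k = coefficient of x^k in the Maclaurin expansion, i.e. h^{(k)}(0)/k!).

f: a_k = 3, 9, 27, 81, 243, 729, 2187, 6561, …
g: a_k = -2, -2, -4, -6, -10, -16, -26, -42, …
Product ⇒ symmetric product L₀, ord ≤ 1.
h₀' ⇒ L via d/dx closure of L₀.
L = (28 - 66·x - 48·x^2 + 96·x^3 + 108·x^4) + (-4 + 20·x - 15·x^2 - 40·x^3 + 30·x^4 + 27·x^5)·Dx  (order 1).
h: a_k = -24, -168, -810, -3360, -12840, -46692, -164304, -564960, …
ICs: h(0) = -24.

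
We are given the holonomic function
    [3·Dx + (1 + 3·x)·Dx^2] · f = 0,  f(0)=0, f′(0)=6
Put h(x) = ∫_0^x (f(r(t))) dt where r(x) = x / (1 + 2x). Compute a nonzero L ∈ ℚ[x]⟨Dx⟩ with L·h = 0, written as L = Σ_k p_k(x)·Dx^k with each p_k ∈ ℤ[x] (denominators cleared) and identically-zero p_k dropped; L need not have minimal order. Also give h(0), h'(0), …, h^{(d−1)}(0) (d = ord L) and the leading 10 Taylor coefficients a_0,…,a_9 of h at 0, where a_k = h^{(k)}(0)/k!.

f: a_k = 0, 6, -9, 18, -81/2, 486/5, -243, 4374/7, -6561/4, 4374, …
Substitute x→r, Dx→(1/r')Dx; clear ⇒ L₀.
h=∫h₀ ⇒ L = L₀·Dx.
L = (7 + 20·x)·Dx^2 + (1 + 7·x + 10·x^2)·Dx^3  (order 3).
h: a_k = 0, 0, 3, -7, 39/2, -609/10, 1031/5, -741, 77997/28, -130123/12, …
ICs: h(0) = 0, h′(0) = 0, h′′(0) = 6.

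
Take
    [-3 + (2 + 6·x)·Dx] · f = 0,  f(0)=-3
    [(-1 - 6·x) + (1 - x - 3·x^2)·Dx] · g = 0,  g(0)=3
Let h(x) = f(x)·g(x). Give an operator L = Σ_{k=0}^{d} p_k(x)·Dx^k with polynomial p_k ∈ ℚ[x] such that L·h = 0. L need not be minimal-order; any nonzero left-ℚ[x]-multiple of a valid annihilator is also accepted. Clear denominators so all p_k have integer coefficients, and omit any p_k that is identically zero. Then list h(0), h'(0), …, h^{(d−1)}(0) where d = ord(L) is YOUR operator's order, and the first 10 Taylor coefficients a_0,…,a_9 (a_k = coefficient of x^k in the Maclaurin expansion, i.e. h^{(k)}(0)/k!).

L = (5 + 15·x + 27·x^2) + (-2 - 4·x + 12·x^2 + 18·x^3)·Dx  (order 1).
h: a_k = -9, -45/2, -315/8, -1953/16, -27099/128, -163251/256, -1165599/1024, -6898761/2048, -196945659/32768, -1182832479/65536, …
ICs: h(0) = -9.

f: a_k = -3, -9/2, 27/8, -81/16, 1215/128, -5103/256, 45927/1024, -216513/2048, 8444007/32768, -42220035/65536, …
g: a_k = 3, 3, 12, 21, 57, 120, 291, 651, 1524, 3477, …
Product ⇒ symmetric product L₀, ord ≤ 1.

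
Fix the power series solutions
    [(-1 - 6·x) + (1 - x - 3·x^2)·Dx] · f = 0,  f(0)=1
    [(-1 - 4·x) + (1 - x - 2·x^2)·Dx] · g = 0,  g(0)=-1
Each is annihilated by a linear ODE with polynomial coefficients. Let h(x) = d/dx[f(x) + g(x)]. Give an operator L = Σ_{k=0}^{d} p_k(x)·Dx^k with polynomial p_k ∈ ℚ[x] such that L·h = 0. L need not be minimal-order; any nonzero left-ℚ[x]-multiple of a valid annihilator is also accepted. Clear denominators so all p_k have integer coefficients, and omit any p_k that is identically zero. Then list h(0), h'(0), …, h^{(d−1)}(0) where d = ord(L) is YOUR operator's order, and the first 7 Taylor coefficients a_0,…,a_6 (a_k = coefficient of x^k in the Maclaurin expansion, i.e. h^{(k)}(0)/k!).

f: a_k = 1, 1, 4, 7, 19, 40, 97, …
g: a_k = -1, -1, -3, -5, -11, -21, -43, …
L₀ := lclm(L_f,L_g); ord L₀ ≤ 1+1.
h₀' ⇒ L via d/dx closure of L₀.
L = (-6 - 264·x - 360·x^2 - 1176·x^3 - 2406·x^4 - 3600·x^5 + 1296·x^6) + (6 + 54·x + 114·x^2 + 96·x^3 + 27·x^4 - 2334·x^5 - 1872·x^6 + 864·x^7)·Dx + (-1 + 2·x - 11·x^2 - 18·x^3 + 158·x^4 + 61·x^5 - 377·x^6 - 168·x^7 + 108·x^8)·Dx^2  (order 2).
h: a_k = 0, 2, 6, 32, 95, 324, 924, …
ICs: h(0) = 0, h′(0) = 2.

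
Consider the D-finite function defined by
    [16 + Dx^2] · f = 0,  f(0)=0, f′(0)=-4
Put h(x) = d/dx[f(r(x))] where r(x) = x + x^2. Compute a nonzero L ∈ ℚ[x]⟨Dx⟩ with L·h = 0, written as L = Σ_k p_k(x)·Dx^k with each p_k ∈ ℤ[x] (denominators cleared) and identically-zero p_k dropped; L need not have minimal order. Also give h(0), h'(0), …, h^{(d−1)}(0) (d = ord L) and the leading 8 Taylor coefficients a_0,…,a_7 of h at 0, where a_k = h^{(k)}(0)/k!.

f: a_k = 0, -4, 0, 32/3, 0, -128/15, 0, 1024/315, …
Substitute x→r, Dx→(1/r')Dx; clear ⇒ L₀.
Derive L from L₀ (diff closure).
L = (28 + 128·x + 384·x^2 + 512·x^3 + 256·x^4) + (-6 - 12·x)·Dx + (1 + 4·x + 4·x^2)·Dx^2  (order 2).
h: a_k = -4, -8, 32, 128, 352/3, -192, -25856/45, -22528/45, …
ICs: h(0) = -4, h′(0) = -8.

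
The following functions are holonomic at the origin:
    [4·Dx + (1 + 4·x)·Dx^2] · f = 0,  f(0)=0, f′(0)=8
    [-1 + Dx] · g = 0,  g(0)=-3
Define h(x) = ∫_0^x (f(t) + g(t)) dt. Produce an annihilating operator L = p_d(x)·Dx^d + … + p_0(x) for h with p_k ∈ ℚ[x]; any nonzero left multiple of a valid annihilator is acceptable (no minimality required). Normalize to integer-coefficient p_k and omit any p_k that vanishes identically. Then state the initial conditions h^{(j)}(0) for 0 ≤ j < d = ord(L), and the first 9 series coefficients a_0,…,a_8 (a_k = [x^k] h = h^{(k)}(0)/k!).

L = (-36 - 16·x)·Dx^2 + (31 - 8·x - 16·x^2)·Dx^3 + (5 + 24·x + 16·x^2)·Dx^4  (order 4).
h: a_k = 0, -3, 5/2, -35/6, 253/24, -205/8, 5461/80, -109227/560, 7864319/13440, …
ICs: h(0) = 0, h′(0) = -3, h′′(0) = 5, h′′′(0) = -35.

f: a_k = 0, 8, -16, 128/3, -128, 2048/5, -4096/3, 32768/7, -16384, …
g: a_k = -3, -3, -3/2, -1/2, -1/8, -1/40, -1/240, -1/1680, -1/13440, …
h₀=f+g: left-lcm gives L₀, ord ≤ 3.
Integrate: L := L₀·Dx.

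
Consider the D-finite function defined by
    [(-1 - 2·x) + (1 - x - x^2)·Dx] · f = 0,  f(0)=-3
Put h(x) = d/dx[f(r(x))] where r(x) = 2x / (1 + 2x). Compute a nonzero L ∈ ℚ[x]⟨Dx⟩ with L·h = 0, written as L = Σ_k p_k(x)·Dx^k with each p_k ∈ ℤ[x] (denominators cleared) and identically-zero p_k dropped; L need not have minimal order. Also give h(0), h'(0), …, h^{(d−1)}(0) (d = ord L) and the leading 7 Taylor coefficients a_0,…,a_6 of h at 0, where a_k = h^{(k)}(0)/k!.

f: a_k = -3, -3, -6, -9, -15, -24, -39, …
Substitute x→r, Dx→(1/r')Dx; clear ⇒ L₀.
Derive L from L₀ (diff closure).
L = (4 + 24·x + 96·x^2 + 96·x^3) + (-1 - 10·x - 24·x^2 + 8·x^3 + 48·x^4)·Dx  (order 1).
h: a_k = -6, -24, 0, -192, 480, -2304, 8064, …
ICs: h(0) = -6.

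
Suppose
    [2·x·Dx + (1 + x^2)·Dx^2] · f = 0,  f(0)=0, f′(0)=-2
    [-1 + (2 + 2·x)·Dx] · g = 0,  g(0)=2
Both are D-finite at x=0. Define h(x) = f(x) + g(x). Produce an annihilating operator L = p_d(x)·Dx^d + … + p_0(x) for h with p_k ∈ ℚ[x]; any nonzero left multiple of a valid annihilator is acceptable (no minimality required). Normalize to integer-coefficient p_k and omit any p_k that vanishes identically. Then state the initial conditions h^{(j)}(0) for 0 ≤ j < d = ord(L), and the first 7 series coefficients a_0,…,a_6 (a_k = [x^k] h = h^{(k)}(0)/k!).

L = (-4 - 10·x + 12·x^2 + 6·x^3)·Dx + (-11 - 16·x + 10·x^2 + 48·x^3 + 21·x^4)·Dx^2 + (-2 + 6·x + 12·x^2 + 12·x^3 + 14·x^4 + 6·x^5)·Dx^3  (order 3).
h: a_k = 2, -1, -1/4, 19/24, -5/64, -221/640, -21/512, …
ICs: h(0) = 2, h′(0) = -1, h′′(0) = -1/2.

f: a_k = 0, -2, 0, 2/3, 0, -2/5, 0, …
g: a_k = 2, 1, -1/4, 1/8, -5/64, 7/128, -21/512, …
Weyl lclm of L_f,L_g ⇒ L₀ (ord ≤ 3).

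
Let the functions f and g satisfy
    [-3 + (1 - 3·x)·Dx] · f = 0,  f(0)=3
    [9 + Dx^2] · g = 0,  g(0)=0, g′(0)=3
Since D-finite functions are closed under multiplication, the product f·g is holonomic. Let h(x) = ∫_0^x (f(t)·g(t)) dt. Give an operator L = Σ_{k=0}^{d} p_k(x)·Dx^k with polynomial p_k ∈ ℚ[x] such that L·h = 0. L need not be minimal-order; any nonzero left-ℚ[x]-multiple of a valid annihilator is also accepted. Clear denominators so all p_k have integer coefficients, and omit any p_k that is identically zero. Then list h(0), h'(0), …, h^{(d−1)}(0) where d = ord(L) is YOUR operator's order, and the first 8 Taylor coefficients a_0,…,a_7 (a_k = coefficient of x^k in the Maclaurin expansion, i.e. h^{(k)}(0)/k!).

L = (-9 + 27·x)·Dx + 6·Dx^2 + (-1 + 3·x)·Dx^3  (order 3).
h: a_k = 0, 0, 9/2, 9, 135/8, 81/2, 8181/80, 73629/280, …
ICs: h(0) = 0, h′(0) = 0, h′′(0) = 9.

f: a_k = 3, 9, 27, 81, 243, 729, 2187, 6561, …
g: a_k = 0, 3, 0, -9/2, 0, 81/40, 0, -243/560, …
Product ⇒ symmetric product L₀, ord ≤ 2.
∫: right-multiply L₀ by Dx.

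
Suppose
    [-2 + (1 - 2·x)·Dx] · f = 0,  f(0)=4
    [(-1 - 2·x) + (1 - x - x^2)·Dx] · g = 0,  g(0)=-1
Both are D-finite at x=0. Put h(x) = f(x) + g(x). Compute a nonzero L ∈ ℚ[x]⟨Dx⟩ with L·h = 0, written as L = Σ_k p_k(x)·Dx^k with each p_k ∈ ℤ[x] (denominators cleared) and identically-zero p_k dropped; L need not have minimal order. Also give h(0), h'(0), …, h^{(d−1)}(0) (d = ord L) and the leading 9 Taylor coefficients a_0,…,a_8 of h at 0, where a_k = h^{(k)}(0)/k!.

f: a_k = 4, 8, 16, 32, 64, 128, 256, 512, 1024, …
g: a_k = -1, -1, -2, -3, -5, -8, -13, -21, -34, …
Weyl lclm of L_f,L_g ⇒ L₀ (ord ≤ 2).
L = (-12·x + 12·x^2 - 8·x^3) + (4 - 6·x - 6·x^2 + 16·x^3 - 16·x^4)·Dx + (-1 + 5·x - 9·x^2 + 6·x^3 + 2·x^4 - 4·x^5)·Dx^2  (order 2).
h: a_k = 3, 7, 14, 29, 59, 120, 243, 491, 990, …
ICs: h(0) = 3, h′(0) = 7.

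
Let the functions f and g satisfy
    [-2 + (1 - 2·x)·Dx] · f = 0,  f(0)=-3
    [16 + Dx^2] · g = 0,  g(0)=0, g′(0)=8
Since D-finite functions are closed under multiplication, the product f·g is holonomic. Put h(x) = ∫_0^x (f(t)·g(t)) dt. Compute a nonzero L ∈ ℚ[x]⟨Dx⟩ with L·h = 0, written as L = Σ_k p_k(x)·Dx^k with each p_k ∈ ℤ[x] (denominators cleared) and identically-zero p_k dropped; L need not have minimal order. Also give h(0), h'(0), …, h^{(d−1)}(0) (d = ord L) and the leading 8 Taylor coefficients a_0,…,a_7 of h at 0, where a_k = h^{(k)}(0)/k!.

L = (-16 + 32·x)·Dx + 4·Dx^2 + (-1 + 2·x)·Dx^3  (order 3).
h: a_k = 0, 0, -12, -16, -8, -64/5, -448/15, -256/5, …
ICs: h(0) = 0, h′(0) = 0, h′′(0) = -24.

f: a_k = -3, -6, -12, -24, -48, -96, -192, -384, …
g: a_k = 0, 8, 0, -64/3, 0, 256/15, 0, -2048/315, …
f·g: L₀ = L_f ⊗_s L_g, ord ≤ 1·2.
Integrate: L := L₀·Dx.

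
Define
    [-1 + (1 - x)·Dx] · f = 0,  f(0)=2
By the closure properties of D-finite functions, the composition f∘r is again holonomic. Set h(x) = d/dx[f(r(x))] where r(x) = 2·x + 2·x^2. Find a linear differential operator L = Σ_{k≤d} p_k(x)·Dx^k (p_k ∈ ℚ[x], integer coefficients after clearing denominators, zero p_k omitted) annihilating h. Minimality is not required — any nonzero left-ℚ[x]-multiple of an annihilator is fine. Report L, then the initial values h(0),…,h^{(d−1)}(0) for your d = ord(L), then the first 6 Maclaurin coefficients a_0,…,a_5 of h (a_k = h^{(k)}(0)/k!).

L = (6 + 12·x + 12·x^2) + (-1 + 6·x^2 + 4·x^3)·Dx  (order 1).
h: a_k = 4, 24, 96, 352, 1200, 3936, …
ICs: h(0) = 4.

f: a_k = 2, 2, 2, 2, 2, 2, …
f∘r: x↦r, Dx↦Dx/r' in L_f ⇒ L₀.
Derive L from L₀ (diff closure).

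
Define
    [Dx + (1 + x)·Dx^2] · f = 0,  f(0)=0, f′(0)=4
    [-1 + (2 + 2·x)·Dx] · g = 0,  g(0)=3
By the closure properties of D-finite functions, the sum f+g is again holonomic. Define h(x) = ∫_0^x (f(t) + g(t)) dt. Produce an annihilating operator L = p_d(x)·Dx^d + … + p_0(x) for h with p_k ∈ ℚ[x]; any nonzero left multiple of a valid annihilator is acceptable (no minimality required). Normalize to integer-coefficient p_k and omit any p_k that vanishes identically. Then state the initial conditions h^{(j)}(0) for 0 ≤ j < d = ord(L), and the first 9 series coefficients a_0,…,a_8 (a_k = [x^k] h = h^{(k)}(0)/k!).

L = Dx^2 + (5 + 5·x)·Dx^3 + (2 + 4·x + 2·x^2)·Dx^4  (order 4).
h: a_k = 0, 3, 11/4, -19/24, 73/192, -143/640, 1129/7680, -2237/21504, 8885/114688, …
ICs: h(0) = 0, h′(0) = 3, h′′(0) = 11/2, h′′′(0) = -19/4.

f: a_k = 0, 4, -2, 4/3, -1, 4/5, -2/3, 4/7, -1/2, …
g: a_k = 3, 3/2, -3/8, 3/16, -15/128, 21/256, -63/1024, 99/2048, -1287/32768, …
f+g: L₀ = lclm(L_f,L_g), ord ≤ 2+1.
h=∫₀ˣh₀: take L = L₀·Dx.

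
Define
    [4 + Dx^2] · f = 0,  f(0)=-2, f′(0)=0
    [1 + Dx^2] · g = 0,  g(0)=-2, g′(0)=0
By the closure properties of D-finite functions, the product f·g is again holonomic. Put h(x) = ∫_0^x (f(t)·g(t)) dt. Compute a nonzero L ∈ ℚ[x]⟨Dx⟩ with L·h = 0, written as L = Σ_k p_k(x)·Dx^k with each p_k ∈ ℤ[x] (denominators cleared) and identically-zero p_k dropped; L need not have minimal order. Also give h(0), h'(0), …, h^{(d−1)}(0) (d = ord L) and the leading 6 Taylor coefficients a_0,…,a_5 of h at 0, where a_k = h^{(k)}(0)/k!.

L = 9·Dx + 10·Dx^3 + Dx^5  (order 5).
h: a_k = 0, 4, 0, -10/3, 0, 41/30, …
ICs: h(0) = 0, h′(0) = 4, h′′(0) = 0, h′′′(0) = -20, h′′′′(0) = 0.

f: a_k = -2, 0, 4, 0, -4/3, 0, …
g: a_k = -2, 0, 1, 0, -1/12, 0, …
Sym-product of L_f,L_g gives L₀ (≤ ord 4).
h=∫h₀ ⇒ L = L₀·Dx.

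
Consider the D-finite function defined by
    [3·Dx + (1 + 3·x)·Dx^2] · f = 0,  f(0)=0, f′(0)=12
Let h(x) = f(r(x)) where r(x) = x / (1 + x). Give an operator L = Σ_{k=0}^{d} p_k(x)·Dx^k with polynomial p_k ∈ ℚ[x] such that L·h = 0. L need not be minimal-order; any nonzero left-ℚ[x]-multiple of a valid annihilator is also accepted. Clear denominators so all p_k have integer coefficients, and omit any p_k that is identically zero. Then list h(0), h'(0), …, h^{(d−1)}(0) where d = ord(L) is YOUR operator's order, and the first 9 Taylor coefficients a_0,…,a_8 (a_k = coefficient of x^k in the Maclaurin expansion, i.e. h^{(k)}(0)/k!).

L = (5 + 8·x)·Dx + (1 + 5·x + 4·x^2)·Dx^2  (order 2).
h: a_k = 0, 12, -30, 84, -255, 4092/5, -2730, 65532/7, -65535/2, …
ICs: h(0) = 0, h′(0) = 12.

f: a_k = 0, 12, -18, 36, -81, 972/5, -486, 8748/7, -6561/2, …
f∘r: x↦r, Dx↦Dx/r' in L_f ⇒ L₀.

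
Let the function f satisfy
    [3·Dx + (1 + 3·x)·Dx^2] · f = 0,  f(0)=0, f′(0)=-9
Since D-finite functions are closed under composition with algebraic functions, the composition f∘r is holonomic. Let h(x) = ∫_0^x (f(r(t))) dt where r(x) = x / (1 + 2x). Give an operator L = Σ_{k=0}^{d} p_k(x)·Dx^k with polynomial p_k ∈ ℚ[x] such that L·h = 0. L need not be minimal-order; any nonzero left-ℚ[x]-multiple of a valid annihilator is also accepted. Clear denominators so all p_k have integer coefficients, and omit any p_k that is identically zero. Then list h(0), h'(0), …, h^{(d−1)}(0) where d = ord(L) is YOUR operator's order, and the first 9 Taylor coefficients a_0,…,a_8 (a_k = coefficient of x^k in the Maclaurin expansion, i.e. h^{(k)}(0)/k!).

L = (7 + 20·x)·Dx^2 + (1 + 7·x + 10·x^2)·Dx^3  (order 3).
h: a_k = 0, 0, -9/2, 21/2, -117/4, 1827/20, -3093/10, 2223/2, -233991/56, …
ICs: h(0) = 0, h′(0) = 0, h′′(0) = -9.

f: a_k = 0, -9, 27/2, -27, 243/4, -729/5, 729/2, -6561/7, 19683/8, …
L₀ from L_f via x↦r, Dx↦r'^{-1}Dx.
h=∫h₀ ⇒ L = L₀·Dx.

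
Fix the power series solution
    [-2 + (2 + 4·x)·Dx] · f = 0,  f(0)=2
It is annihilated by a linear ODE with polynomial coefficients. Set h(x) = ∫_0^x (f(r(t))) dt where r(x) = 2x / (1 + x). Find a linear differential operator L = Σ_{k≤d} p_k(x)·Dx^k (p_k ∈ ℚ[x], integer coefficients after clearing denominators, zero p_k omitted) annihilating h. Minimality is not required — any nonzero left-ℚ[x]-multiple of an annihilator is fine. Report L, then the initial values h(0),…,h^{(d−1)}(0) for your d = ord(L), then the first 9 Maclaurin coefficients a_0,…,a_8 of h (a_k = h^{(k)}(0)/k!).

L = -2·Dx + (1 + 6·x + 5·x^2)·Dx^2  (order 2).
h: a_k = 0, 2, 2, -8/3, 5, -12, 34, -752/7, 731/2, …
ICs: h(0) = 0, h′(0) = 2.

f: a_k = 2, 2, -1, 1, -5/4, 7/4, -21/8, 33/8, -429/64, …
Substitute x→r, Dx→(1/r')Dx; clear ⇒ L₀.
∫: right-multiply L₀ by Dx.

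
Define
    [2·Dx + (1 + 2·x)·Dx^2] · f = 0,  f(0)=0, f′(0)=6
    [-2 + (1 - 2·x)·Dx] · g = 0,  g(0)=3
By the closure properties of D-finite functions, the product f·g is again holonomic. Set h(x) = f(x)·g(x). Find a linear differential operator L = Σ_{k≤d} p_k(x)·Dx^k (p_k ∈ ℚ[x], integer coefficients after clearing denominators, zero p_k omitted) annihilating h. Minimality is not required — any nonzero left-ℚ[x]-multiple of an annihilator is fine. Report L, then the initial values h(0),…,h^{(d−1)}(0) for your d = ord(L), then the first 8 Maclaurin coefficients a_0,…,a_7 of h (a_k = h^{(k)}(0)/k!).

L = 4 + (2 + 12·x)·Dx + (-1 + 4·x^2)·Dx^2  (order 2).
h: a_k = 0, 18, 18, 60, 84, 1128/5, 1776/5, 30624/35, …
ICs: h(0) = 0, h′(0) = 18.

f: a_k = 0, 6, -6, 8, -12, 96/5, -32, 384/7, …
g: a_k = 3, 6, 12, 24, 48, 96, 192, 384, …
h₀=f·g: eliminate ⇒ L₀, order ≤ 2·1.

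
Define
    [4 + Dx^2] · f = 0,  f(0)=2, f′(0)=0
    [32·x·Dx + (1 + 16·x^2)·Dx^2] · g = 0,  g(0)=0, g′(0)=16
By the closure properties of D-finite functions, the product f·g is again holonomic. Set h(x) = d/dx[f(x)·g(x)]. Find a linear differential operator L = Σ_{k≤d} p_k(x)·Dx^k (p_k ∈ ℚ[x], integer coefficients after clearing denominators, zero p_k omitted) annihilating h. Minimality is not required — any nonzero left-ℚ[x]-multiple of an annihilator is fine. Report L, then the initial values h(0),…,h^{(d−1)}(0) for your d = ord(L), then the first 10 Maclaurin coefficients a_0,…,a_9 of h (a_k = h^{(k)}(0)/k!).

f: a_k = 2, 0, -4, 0, 4/3, 0, -8/45, 0, 4/315, 0, …
g: a_k = 0, 16, 0, -256/3, 0, 4096/5, 0, -65536/7, 0, 1048576/9, …
f·g: L₀ = L_f ⊗_s L_g, ord ≤ 2·2.
Differentiate: ansatz ord ≤ ord L₀ ⇒ L.
L = (62288 + 2213376·x^2 + 73428992·x^4 + 58982400·x^6 + 3145728·x^8 - 167772160·x^10 + 268435456·x^12) + (35072·x + 2871296·x^3 + 39976960·x^5 + 52428800·x^7 + 83886080·x^9 + 268435456·x^11)·Dx + (15912 + 579328·x^2 + 18954240·x^4 + 19529728·x^6 + 9961472·x^8 - 16777216·x^10 + 134217728·x^12)·Dx^2 + (8768·x + 717824·x^3 + 9994240·x^5 + 13107200·x^7 + 20971520·x^9 + 67108864·x^11)·Dx^3 + (85 + 6496·x^2 + 149248·x^4 + 1196032·x^6 + 2293760·x^8 + 6291456·x^10 + 16777216·x^12)·Dx^4  (order 4).
h: a_k = 32, 0, -704, 0, 30016/3, 0, -6967168/45, 0, 51327424/21, 0, …
ICs: h(0) = 32, h′(0) = 0, h′′(0) = -1408, h′′′(0) = 0.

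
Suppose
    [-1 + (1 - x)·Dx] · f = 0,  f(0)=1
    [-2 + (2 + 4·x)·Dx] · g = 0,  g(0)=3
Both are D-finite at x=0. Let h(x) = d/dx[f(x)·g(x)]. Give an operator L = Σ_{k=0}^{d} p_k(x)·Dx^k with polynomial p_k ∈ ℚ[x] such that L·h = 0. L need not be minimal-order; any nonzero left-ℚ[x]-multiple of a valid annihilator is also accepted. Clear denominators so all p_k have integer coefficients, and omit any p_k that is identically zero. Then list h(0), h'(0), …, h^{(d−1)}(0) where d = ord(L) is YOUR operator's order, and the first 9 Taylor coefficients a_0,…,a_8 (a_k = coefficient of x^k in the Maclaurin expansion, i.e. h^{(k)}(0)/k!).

L = (3 + 12·x + 3·x^2) + (-2 - 3·x + 3·x^2 + 2·x^3)·Dx  (order 1).
h: a_k = 6, 9, 18, 33/2, 135/4, 135/8, 63, -135/16, 9045/64, …
ICs: h(0) = 6.

f: a_k = 1, 1, 1, 1, 1, 1, 1, 1, 1, …
g: a_k = 3, 3, -3/2, 3/2, -15/8, 21/8, -63/16, 99/16, -1287/128, …
L₀ := L_f ⊗_s L_g (sym. prod.), ord ≤ 1.
Differentiate: ansatz ord ≤ ord L₀ ⇒ L.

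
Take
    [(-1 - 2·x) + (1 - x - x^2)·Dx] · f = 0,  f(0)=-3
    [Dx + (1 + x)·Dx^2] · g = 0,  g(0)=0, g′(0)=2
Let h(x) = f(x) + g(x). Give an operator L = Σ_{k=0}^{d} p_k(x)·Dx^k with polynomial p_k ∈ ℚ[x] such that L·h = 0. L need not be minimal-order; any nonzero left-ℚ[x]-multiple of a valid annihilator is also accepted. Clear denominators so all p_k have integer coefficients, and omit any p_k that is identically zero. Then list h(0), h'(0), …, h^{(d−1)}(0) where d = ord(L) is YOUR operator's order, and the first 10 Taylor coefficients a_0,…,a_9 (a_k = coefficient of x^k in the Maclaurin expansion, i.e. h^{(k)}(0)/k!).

f: a_k = -3, -3, -6, -9, -15, -24, -39, -63, -102, -165, …
g: a_k = 0, 2, -1, 2/3, -1/2, 2/5, -1/3, 2/7, -1/4, 2/9, …
h₀=f+g: left-lcm gives L₀, ord ≤ 3.
L = (26 + 70·x + 76·x^2 + 36·x^3 + 12·x^4)·Dx + (16 + 84·x + 160·x^2 + 144·x^3 + 74·x^4 + 20·x^5)·Dx^2 + (-5 - 11·x + x^2 + 23·x^3 + 29·x^4 + 17·x^5 + 4·x^6)·Dx^3  (order 3).
h: a_k = -3, -1, -7, -25/3, -31/2, -118/5, -118/3, -439/7, -409/4, -1483/9, …
ICs: h(0) = -3, h′(0) = -1, h′′(0) = -14.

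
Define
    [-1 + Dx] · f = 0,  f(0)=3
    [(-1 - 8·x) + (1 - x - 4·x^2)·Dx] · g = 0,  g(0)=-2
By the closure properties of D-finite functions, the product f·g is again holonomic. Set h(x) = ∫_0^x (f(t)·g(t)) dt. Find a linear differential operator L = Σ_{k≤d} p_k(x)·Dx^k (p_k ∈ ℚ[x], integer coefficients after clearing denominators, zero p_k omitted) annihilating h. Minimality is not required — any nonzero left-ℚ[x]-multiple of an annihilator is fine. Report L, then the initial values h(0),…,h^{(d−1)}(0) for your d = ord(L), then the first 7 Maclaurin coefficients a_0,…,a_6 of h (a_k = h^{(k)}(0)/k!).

L = (2 + 7·x - 4·x^2)·Dx + (-1 + x + 4·x^2)·Dx^2  (order 2).
h: a_k = 0, -6, -6, -13, -22, -977/20, -5963/60, …
ICs: h(0) = 0, h′(0) = -6.

f: a_k = 3, 3, 3/2, 1/2, 1/8, 1/40, 1/240, …
g: a_k = -2, -2, -10, -18, -58, -130, -362, …
h₀=f·g: eliminate ⇒ L₀, order ≤ 1·1.
h=∫₀ˣh₀: take L = L₀·Dx.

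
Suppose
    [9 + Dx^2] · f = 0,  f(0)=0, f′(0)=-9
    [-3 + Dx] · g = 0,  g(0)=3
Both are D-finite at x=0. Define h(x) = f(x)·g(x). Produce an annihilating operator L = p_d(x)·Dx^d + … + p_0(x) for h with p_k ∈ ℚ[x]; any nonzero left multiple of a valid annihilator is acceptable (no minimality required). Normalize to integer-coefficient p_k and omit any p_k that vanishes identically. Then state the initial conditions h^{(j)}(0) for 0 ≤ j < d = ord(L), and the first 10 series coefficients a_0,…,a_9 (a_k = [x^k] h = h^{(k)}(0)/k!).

f: a_k = 0, -9, 0, 27/2, 0, -243/40, 0, 729/560, 0, -729/4480, …
g: a_k = 3, 9, 27/2, 27/2, 81/8, 243/40, 243/80, 729/560, 2187/4480, 729/4480, …
h₀=f·g: eliminate ⇒ L₀, order ≤ 2·1.
L = 18 - 6·Dx + Dx^2  (order 2).
h: a_k = 0, -27, -81, -81, 0, 729/10, 729/10, 2187/70, 0, -2187/280, …
ICs: h(0) = 0, h′(0) = -27.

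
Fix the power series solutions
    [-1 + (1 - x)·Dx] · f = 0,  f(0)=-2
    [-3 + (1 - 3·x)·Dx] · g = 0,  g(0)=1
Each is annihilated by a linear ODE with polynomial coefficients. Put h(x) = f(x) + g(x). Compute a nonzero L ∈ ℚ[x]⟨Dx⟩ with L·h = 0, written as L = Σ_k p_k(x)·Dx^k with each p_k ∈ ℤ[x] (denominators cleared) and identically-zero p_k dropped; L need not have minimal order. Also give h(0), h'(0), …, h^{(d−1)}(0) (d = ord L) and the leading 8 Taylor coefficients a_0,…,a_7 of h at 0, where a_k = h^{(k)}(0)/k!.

f: a_k = -2, -2, -2, -2, -2, -2, -2, -2, …
g: a_k = 1, 3, 9, 27, 81, 243, 729, 2187, …
h₀=f+g: left-lcm gives L₀, ord ≤ 2.
L = -6 + (8 - 12·x)·Dx + (-1 + 4·x - 3·x^2)·Dx^2  (order 2).
h: a_k = -1, 1, 7, 25, 79, 241, 727, 2185, …
ICs: h(0) = -1, h′(0) = 1.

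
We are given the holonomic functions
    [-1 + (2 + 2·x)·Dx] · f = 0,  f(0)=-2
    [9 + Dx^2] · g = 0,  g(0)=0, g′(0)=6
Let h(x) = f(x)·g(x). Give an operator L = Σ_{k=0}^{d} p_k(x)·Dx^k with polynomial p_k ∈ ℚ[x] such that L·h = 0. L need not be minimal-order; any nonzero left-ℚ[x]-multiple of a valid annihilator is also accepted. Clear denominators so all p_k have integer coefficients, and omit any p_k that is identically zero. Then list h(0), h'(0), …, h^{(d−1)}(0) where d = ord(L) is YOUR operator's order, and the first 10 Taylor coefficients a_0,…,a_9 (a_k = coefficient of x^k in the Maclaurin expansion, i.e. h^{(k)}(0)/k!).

L = (39 + 72·x + 36·x^2) + (-4 - 4·x)·Dx + (4 + 8·x + 4·x^2)·Dx^2  (order 2).
h: a_k = 0, -12, -6, 39/2, 33/4, -1581/160, -1041/320, 20529/8960, 2367/3584, -94491/286720, …
ICs: h(0) = 0, h′(0) = -12.

f: a_k = -2, -1, 1/4, -1/8, 5/64, -7/128, 21/512, -33/1024, 429/16384, -715/32768, …
g: a_k = 0, 6, 0, -9, 0, 81/20, 0, -243/280, 0, 243/2240, …
Sym-product of L_f,L_g gives L₀ (≤ ord 2).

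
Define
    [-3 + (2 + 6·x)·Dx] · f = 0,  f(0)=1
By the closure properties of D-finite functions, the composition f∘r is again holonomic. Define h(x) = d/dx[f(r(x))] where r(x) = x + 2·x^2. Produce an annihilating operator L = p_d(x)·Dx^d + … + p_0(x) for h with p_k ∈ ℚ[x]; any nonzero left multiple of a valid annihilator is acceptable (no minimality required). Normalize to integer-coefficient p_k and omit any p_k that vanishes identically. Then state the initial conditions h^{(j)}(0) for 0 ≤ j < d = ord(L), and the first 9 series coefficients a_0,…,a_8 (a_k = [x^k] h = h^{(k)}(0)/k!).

f: a_k = 1, 3/2, -9/8, 27/16, -405/128, 1701/256, -15309/1024, 72171/2048, -2814669/32768, …
f∘r: x↦r, Dx↦Dx/r' in L_f ⇒ L₀.
h₀' ⇒ L via d/dx closure of L₀.
L = 5 + (-2 - 14·x - 36·x^2 - 48·x^3)·Dx  (order 1).
h: a_k = 3/2, 15/4, -135/16, 315/32, 2025/256, -33615/512, 292005/2048, -282285/4096, -35352855/65536, …
ICs: h(0) = 3/2.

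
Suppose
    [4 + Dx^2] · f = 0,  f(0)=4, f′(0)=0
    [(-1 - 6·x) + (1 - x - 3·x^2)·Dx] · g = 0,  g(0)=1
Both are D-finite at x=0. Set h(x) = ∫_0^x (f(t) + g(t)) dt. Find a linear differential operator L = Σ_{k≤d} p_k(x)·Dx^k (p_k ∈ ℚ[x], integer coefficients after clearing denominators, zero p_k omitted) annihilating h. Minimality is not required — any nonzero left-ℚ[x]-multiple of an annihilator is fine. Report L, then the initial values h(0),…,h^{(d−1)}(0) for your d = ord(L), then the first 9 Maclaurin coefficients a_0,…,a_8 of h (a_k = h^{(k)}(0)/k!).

L = (-92 - 608·x - 512·x^2 - 1104·x^3 - 360·x^4 - 432·x^5)·Dx + (24 - 4·x - 24·x^2 - 80·x^3 - 180·x^4 - 216·x^5 - 216·x^6)·Dx^2 + (-23 - 152·x - 128·x^2 - 276·x^3 - 90·x^4 - 108·x^5)·Dx^3 + (6 - x - 6·x^2 - 20·x^3 - 45·x^4 - 54·x^5 - 54·x^6)·Dx^4  (order 4).
h: a_k = 0, 5, 1/2, -4/3, 7/4, 13/3, 20/3, 4349/315, 217/8, …
ICs: h(0) = 0, h′(0) = 5, h′′(0) = 1, h′′′(0) = -8.

f: a_k = 4, 0, -8, 0, 8/3, 0, -16/45, 0, 8/315, …
g: a_k = 1, 1, 4, 7, 19, 40, 97, 217, 508, …
h₀=f+g: left-lcm gives L₀, ord ≤ 3.
h=∫₀ˣh₀: take L = L₀·Dx.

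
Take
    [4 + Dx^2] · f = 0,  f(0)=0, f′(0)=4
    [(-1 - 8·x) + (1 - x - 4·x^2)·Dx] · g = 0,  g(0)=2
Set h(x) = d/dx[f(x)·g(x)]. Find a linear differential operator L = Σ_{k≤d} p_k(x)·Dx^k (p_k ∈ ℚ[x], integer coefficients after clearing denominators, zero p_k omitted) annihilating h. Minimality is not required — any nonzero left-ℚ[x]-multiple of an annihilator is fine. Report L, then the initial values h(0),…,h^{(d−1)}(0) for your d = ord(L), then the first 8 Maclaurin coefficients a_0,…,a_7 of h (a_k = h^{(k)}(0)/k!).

f: a_k = 0, 4, 0, -8/3, 0, 8/15, 0, -16/315, …
g: a_k = 2, 2, 10, 18, 58, 130, 362, 882, …
Sym-product of L_f,L_g gives L₀ (≤ ord 2).
h=h₀': d/dx-closure on L₀ ⇒ L.
L = (18 - 8·x - 28·x^2 + 32·x^3 + 64·x^4) + (4 + 34·x + 24·x^2 + 64·x^3)·Dx + (-1 + x^2 + 8·x^3 + 16·x^4)·Dx^2  (order 2).
h: a_k = 8, 16, 104, 800/3, 1032, 14192/5, 409048/45, 8040896/315, …
ICs: h(0) = 8, h′(0) = 16.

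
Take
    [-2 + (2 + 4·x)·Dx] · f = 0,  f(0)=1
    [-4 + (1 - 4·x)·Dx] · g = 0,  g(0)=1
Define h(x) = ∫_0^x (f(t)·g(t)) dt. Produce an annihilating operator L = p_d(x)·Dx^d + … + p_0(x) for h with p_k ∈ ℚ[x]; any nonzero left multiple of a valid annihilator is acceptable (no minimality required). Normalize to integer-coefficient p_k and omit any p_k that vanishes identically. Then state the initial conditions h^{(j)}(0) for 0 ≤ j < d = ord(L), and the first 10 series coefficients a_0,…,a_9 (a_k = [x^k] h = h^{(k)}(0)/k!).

L = (5 + 4·x)·Dx + (-1 + 2·x + 8·x^2)·Dx^2  (order 2).
h: a_k = 0, 1, 5/2, 13/2, 157/8, 2507/40, 3345/16, 80259/112, 321069/128, 1141531/128, …
ICs: h(0) = 0, h′(0) = 1.

f: a_k = 1, 1, -1/2, 1/2, -5/8, 7/8, -21/16, 33/16, -429/128, 715/128, …
g: a_k = 1, 4, 16, 64, 256, 1024, 4096, 16384, 65536, 262144, …
Product ⇒ symmetric product L₀, ord ≤ 1.
h=∫h₀ ⇒ L = L₀·Dx.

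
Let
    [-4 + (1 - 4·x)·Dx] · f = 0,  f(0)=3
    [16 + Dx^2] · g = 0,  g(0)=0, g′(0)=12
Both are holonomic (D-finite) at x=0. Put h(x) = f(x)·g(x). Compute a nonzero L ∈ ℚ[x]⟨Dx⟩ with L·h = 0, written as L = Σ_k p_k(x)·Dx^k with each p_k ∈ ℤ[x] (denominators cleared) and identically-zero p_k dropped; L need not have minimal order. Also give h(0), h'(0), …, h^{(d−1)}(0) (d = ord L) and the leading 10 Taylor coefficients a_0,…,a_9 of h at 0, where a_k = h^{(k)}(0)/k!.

L = (-16 + 64·x) + 8·Dx + (-1 + 4·x)·Dx^2  (order 2).
h: a_k = 0, 36, 144, 480, 1920, 38784/5, 155136/5, 4342784/35, 17371136/35, 625362944/315, …
ICs: h(0) = 0, h′(0) = 36.

f: a_k = 3, 12, 48, 192, 768, 3072, 12288, 49152, 196608, 786432, …
g: a_k = 0, 12, 0, -32, 0, 128/5, 0, -1024/105, 0, 2048/945, …
Sym-product of L_f,L_g gives L₀ (≤ ord 2).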